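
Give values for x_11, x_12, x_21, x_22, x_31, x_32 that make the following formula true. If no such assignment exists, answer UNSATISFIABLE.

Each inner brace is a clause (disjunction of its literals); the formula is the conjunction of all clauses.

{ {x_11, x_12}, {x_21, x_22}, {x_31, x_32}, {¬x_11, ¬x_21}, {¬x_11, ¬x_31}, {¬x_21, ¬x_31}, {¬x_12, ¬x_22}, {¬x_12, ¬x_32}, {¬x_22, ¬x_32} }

Branch on x_11: set x_11 = True.
Unit clause (¬x_21) forces x_21 = False.
Unit clause (x_22) forces x_22 = True.
Unit clause (¬x_31) forces x_31 = False.
Unit clause (x_32) forces x_32 = True.
Now (¬x_32) is unsatisfied and unit — conflict.
Backtrack on x_11: now try x_11 = False.
Unit clause (x_12) forces x_12 = True.
Unit clause (¬x_22) forces x_22 = False.
Unit clause (x_21) forces x_21 = True.
Unit clause (¬x_31) forces x_31 = False.
Unit clause (x_32) forces x_32 = True.
Now (¬x_32) is unsatisfied and unit — conflict.
Either choice for x_11 ends in contradiction.

UNSATISFIABLE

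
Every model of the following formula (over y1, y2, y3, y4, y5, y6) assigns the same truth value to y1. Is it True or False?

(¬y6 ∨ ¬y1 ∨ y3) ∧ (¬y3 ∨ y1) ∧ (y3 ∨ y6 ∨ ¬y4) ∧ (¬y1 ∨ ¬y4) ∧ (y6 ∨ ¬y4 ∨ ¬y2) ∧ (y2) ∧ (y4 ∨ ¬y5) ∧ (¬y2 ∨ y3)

Suppose y1 = False.
The clause (¬y3) is unit, so y3 = False.
The clause (y2) is unit, so y2 = True.
That conflicts with the unit clause (¬y2).
So every satisfying assignment has y1 = True.

True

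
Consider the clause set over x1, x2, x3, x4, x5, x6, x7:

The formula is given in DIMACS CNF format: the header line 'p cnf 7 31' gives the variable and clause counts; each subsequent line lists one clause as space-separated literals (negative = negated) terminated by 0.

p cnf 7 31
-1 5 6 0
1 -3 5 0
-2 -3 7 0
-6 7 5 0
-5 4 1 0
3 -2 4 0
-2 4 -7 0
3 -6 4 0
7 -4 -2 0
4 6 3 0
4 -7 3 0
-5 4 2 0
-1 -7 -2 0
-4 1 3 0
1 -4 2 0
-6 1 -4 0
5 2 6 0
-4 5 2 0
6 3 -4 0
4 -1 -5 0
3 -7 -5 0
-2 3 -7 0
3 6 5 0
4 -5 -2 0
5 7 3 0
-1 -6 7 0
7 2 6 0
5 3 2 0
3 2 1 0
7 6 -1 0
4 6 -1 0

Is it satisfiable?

Case x1 = True:
Case x5 = True:
(x4) alone gives x4 = True.
Case x7 = True:
(¬x2) alone gives x2 = False.
(x3) alone gives x3 = True.
No clause remains; x6 is free.
A satisfying assignment: x1=True; x2=False; x3=True; x4=True; x5=True; x6=False; x7=True.

Yes, satisfiable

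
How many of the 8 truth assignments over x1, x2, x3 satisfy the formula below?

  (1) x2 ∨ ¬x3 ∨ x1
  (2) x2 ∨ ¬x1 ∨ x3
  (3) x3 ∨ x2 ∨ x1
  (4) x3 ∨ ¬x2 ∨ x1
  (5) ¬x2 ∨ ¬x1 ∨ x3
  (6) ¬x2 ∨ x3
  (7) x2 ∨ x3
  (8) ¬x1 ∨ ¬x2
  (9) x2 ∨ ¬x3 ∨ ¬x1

1

There are 2^3 = 8 truth assignments over (x1, x2, x3).
Check each against the 9 clauses (columns in the order x1, x2, x3):
  F F F  ✗ fails (x3 ∨ x2 ∨ x1)
  F F T  ✗ fails (x2 ∨ ¬x3 ∨ x1)
  F T F  ✗ fails (x3 ∨ ¬x2 ∨ x1)
  F T T  ✓ satisfies all
  T F F  ✗ fails (x2 ∨ ¬x1 ∨ x3)
  T F T  ✗ fails (x2 ∨ ¬x3 ∨ ¬x1)
  T T F  ✗ fails (¬x2 ∨ ¬x1 ∨ x3)
  T T T  ✗ fails (¬x1 ∨ ¬x2)
1 of the 8 rows is a model.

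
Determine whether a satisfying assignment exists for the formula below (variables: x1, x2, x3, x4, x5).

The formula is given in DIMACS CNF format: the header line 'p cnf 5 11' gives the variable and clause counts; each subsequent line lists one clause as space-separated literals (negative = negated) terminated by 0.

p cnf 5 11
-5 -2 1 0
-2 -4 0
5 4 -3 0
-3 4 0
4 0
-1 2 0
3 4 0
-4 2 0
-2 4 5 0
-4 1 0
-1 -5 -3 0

No, unsatisfiable

From the singleton clause (x4), x4 = True.
From the singleton clause (¬x2), x2 = False.
That conflicts with the unit clause (x2).
No assignment satisfies every clause.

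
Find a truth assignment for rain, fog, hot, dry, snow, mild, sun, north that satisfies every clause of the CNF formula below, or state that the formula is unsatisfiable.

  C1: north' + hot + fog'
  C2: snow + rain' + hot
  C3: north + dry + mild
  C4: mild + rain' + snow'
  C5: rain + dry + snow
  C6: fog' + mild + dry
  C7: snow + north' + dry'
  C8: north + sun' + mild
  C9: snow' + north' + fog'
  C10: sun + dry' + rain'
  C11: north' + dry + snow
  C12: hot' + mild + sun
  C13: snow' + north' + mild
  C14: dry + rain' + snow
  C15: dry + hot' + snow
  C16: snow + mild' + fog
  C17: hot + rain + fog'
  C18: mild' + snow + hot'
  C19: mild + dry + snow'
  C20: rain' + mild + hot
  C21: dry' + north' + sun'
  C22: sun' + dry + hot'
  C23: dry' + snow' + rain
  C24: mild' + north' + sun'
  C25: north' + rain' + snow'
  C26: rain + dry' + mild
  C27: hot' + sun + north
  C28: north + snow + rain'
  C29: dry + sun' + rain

rain: 0; fog: 0; hot: 1; dry: 0; snow: 1; mild: 1; sun: 0; north: 1

Branch on north: set north = 1.
Branch on hot: set hot = 1.
Branch on snow: set snow = 1.
From the singleton clause (fog'), fog = 0.
From the singleton clause (mild), mild = 1.
From the singleton clause (sun'), sun = 0.
From the singleton clause (rain'), rain = 0.
From the singleton clause (dry'), dry = 0.
This assignment satisfies each clause.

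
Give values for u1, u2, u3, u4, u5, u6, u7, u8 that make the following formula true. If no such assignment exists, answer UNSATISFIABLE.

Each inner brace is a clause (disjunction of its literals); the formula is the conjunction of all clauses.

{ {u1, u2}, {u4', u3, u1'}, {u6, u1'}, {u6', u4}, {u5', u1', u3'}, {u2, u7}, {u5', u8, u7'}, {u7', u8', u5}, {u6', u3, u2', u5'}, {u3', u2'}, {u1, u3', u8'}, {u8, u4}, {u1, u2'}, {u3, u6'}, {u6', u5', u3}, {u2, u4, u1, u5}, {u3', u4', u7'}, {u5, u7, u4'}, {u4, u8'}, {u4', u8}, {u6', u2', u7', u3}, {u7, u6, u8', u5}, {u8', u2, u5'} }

Case u1 = 1:
Unit clause (u6) forces u6 = 1.
Unit clause (u4) forces u4 = 1.
Unit clause (u3) forces u3 = 1.
Unit clause (u5') forces u5 = 0.
Unit clause (u2') forces u2 = 0.
Unit clause (u7) forces u7 = 1.
Now (u7') is unsatisfied and unit — conflict.
So u1 must be the other value — set u1 = 0.
Unit clause (u2) forces u2 = 1.
Now (u2') is unsatisfied and unit — conflict.
Neither u1 = 1 nor u1 = 0 works.

UNSATISFIABLE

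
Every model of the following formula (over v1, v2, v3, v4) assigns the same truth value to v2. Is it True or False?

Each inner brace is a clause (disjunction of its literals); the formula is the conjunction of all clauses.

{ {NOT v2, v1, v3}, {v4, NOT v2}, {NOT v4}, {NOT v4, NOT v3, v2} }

Suppose v2 = true.
The clause (v4) is unit, so v4 = true.
But (NOT v4) is also a unit clause — contradiction.
So every satisfying assignment has v2 = False.

False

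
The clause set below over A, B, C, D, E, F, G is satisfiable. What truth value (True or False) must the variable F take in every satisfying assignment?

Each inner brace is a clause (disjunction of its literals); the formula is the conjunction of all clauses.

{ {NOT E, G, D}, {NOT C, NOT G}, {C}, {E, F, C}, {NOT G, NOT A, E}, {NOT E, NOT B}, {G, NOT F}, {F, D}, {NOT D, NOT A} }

Suppose F = true.
The clause (C) is unit, so C = true.
The clause (NOT G) is unit, so G = false.
But (G) is also a unit clause — contradiction.
So every satisfying assignment has F = False.

False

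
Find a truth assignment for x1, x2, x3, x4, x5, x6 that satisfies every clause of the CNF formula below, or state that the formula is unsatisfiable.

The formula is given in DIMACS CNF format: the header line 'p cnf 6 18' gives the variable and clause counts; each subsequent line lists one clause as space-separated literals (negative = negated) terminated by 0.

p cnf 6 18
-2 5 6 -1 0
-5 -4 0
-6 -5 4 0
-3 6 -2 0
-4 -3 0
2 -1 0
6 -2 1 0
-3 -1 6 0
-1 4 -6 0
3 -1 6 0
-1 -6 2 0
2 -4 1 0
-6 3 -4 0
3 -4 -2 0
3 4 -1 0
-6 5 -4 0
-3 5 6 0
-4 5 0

x1: False, x2: False, x3: False, x4: False, x5: True, x6: False

Case x5 = True:
From the singleton clause (¬x4), x4 = False.
From the singleton clause (¬x6), x6 = False.
Case x3 = False:
From the singleton clause (¬x1), x1 = False.
From the singleton clause (¬x2), x2 = False.
All clauses are satisfied.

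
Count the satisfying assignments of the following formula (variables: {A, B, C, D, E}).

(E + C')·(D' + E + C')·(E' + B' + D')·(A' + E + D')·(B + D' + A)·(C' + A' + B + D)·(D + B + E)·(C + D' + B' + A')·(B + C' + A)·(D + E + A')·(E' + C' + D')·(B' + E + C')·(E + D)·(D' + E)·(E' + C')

There are 2^5 = 32 truth assignments over (A, B, C, D, E).
Split on E. With E = 1, the clauses containing E are satisfied and E' drops from the rest; 5 of the 2^4 = 16 assignments to the other variables satisfy what remains.
With E = 0, by the same count on the reduced clause set, 0 assignments work.
(One model: A=F, B=F, C=F, D=F, E=T.)
Total: 5 + 0 = 5.

5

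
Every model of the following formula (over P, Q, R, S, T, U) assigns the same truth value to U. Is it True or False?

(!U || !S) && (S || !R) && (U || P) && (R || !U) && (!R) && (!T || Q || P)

Suppose U = true.
From the singleton clause (!S), S = false.
From the singleton clause (!R), R = false.
That conflicts with the unit clause (R).
So every satisfying assignment has U = False.

False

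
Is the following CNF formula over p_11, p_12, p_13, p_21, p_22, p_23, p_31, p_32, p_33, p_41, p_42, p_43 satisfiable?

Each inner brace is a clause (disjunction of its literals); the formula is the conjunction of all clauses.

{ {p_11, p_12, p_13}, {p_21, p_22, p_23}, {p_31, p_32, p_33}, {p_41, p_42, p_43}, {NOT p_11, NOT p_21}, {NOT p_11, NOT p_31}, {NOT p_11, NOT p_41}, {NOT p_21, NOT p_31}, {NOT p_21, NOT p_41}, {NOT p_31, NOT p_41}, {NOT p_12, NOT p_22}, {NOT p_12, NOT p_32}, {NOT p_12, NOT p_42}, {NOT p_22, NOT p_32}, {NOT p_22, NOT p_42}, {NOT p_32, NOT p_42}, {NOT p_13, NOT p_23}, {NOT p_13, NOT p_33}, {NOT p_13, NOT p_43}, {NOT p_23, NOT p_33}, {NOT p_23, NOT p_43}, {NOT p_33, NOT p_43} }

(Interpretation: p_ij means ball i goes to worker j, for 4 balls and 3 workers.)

Branch on p_11: set p_11 = false.
Branch on p_12: set p_12 = true.
Unit clause (NOT p_22) forces p_22 = false.
Unit clause (NOT p_32) forces p_32 = false.
Unit clause (NOT p_42) forces p_42 = false.
Branch on p_21: set p_21 = true.
Unit clause (NOT p_31) forces p_31 = false.
Unit clause (p_33) forces p_33 = true.
Unit clause (NOT p_41) forces p_41 = false.
Unit clause (p_43) forces p_43 = true.
That conflicts with the unit clause (NOT p_43).
That branch fails; take p_21 = false instead.
Unit clause (p_23) forces p_23 = true.
Unit clause (NOT p_13) forces p_13 = false.
Unit clause (NOT p_33) forces p_33 = false.
Unit clause (p_31) forces p_31 = true.
Unit clause (NOT p_41) forces p_41 = false.
Unit clause (p_43) forces p_43 = true.
That conflicts with the unit clause (NOT p_43).
Neither p_21 = true nor p_21 = false works.
That branch fails; take p_12 = false instead.
Unit clause (p_13) forces p_13 = true.
Unit clause (NOT p_23) forces p_23 = false.
Unit clause (NOT p_33) forces p_33 = false.
Unit clause (NOT p_43) forces p_43 = false.
Branch on p_21: set p_21 = true.
Unit clause (NOT p_31) forces p_31 = false.
Unit clause (p_32) forces p_32 = true.
Unit clause (NOT p_41) forces p_41 = false.
Unit clause (p_42) forces p_42 = true.
That conflicts with the unit clause (NOT p_42).
That branch fails; take p_21 = false instead.
Unit clause (p_22) forces p_22 = true.
Unit clause (NOT p_32) forces p_32 = false.
Unit clause (p_31) forces p_31 = true.
Unit clause (NOT p_41) forces p_41 = false.
Unit clause (p_42) forces p_42 = true.
That conflicts with the unit clause (NOT p_42).
Neither p_21 = true nor p_21 = false works.
Neither p_12 = true nor p_12 = false works.
That branch fails; take p_11 = true instead.
Unit clause (NOT p_21) forces p_21 = false.
Unit clause (NOT p_31) forces p_31 = false.
Unit clause (NOT p_41) forces p_41 = false.
Branch on p_22: set p_22 = true.
Unit clause (NOT p_12) forces p_12 = false.
Unit clause (NOT p_32) forces p_32 = false.
Unit clause (p_33) forces p_33 = true.
Unit clause (NOT p_42) forces p_42 = false.
Unit clause (p_43) forces p_43 = true.
That conflicts with the unit clause (NOT p_43).
That branch fails; take p_22 = false instead.
Unit clause (p_23) forces p_23 = true.
Unit clause (NOT p_13) forces p_13 = false.
Unit clause (NOT p_33) forces p_33 = false.
Unit clause (p_32) forces p_32 = true.
Unit clause (NOT p_12) forces p_12 = false.
Unit clause (NOT p_42) forces p_42 = false.
Unit clause (p_43) forces p_43 = true.
That conflicts with the unit clause (NOT p_43).
Neither p_22 = true nor p_22 = false works.
Neither p_11 = true nor p_11 = false works.
No assignment satisfies every clause.

No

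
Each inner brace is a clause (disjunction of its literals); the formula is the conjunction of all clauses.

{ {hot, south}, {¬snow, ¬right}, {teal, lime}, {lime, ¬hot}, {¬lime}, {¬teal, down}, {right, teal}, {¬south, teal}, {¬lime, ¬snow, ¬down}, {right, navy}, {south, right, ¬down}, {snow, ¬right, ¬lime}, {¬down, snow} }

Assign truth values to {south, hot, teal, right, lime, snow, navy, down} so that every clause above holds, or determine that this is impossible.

south ↦ True; hot ↦ False; teal ↦ True; right ↦ False; lime ↦ False; snow ↦ True; navy ↦ True; down ↦ True

(¬lime) alone gives lime = False.
(teal) alone gives teal = True.
(¬hot) alone gives hot = False.
(south) alone gives south = True.
(down) alone gives down = True.
(snow) alone gives snow = True.
(¬right) alone gives right = False.
(navy) alone gives navy = True.
This assignment satisfies each clause.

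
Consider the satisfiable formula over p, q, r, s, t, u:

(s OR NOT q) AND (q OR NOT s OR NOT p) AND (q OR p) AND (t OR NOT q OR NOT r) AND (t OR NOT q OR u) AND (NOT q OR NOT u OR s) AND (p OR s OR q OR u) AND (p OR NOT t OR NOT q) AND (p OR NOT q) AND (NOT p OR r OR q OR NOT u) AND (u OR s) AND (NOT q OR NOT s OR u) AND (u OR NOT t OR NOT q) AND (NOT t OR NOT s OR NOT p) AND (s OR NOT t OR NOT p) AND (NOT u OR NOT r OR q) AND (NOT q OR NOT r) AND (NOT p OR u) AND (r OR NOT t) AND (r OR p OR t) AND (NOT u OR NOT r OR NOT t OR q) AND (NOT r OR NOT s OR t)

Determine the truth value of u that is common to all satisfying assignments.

True

Suppose u = false.
From the singleton clause (s), s = true.
From the singleton clause (NOT q), q = false.
From the singleton clause (NOT p), p = false.
But (p) is also a unit clause — contradiction.
So every satisfying assignment has u = True.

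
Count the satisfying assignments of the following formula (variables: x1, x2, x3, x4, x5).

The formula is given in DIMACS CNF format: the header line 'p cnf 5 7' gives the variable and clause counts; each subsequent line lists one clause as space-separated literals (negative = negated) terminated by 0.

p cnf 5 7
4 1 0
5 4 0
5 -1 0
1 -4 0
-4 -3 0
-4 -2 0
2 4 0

There are 2^5 = 32 truth assignments over (x1, x2, x3, x4, x5).
Split on x2. With x2 = True, the clauses containing x2 are satisfied and ¬x2 drops from the rest; 2 of the 2^4 = 16 assignments to the other variables satisfy what remains.
With x2 = False, by the same count on the reduced clause set, 1 assignment works.
Total: 2 + 1 = 3.

3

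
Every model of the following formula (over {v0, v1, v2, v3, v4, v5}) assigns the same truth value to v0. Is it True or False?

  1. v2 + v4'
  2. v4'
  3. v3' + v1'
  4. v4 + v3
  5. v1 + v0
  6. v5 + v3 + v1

True

Suppose v0 = 0.
The clause (v4') is unit, so v4 = 0.
The clause (v3) is unit, so v3 = 1.
The clause (v1') is unit, so v1 = 0.
But (v1) is also a unit clause — contradiction.
So every satisfying assignment has v0 = True.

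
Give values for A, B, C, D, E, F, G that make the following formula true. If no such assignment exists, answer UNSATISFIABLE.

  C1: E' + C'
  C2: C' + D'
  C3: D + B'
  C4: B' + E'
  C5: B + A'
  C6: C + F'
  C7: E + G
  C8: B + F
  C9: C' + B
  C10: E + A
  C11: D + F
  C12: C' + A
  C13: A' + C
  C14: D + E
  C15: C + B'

Suppose E = 0.
(G) alone gives G = 1.
(A) alone gives A = 1.
(B) alone gives B = 1.
(D) alone gives D = 1.
(C') alone gives C = 0.
That conflicts with the unit clause (C).
That branch fails; take E = 1 instead.
(C') alone gives C = 0.
(B') alone gives B = 0.
(A') alone gives A = 0.
(F') alone gives F = 0.
That conflicts with the unit clause (F).
Both values of E lead to a conflict.

UNSATISFIABLE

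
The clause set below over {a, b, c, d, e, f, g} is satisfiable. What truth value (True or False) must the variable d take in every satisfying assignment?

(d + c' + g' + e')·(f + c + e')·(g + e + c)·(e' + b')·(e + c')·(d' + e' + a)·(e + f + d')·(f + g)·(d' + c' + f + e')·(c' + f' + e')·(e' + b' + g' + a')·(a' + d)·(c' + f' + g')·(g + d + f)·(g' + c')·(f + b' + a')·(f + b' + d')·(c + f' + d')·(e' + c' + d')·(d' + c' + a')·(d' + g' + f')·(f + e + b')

False

Suppose d = 1.
Branch on e: set e = 0.
The clause (c') is unit, so c = 0.
The clause (g) is unit, so g = 1.
The clause (f) is unit, so f = 1.
That conflicts with the unit clause (f').
So e must be the other value — set e = 1.
The clause (b') is unit, so b = 0.
The clause (a) is unit, so a = 1.
The clause (c') is unit, so c = 0.
The clause (f) is unit, so f = 1.
That conflicts with the unit clause (f').
Both values of e lead to a conflict.
So every satisfying assignment has d = False.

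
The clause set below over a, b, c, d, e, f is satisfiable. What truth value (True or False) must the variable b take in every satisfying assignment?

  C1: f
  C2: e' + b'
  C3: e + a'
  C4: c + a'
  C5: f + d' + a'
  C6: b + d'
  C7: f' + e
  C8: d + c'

Suppose b = 1.
The clause (f) is unit, so f = 1.
The clause (e') is unit, so e = 0.
That conflicts with the unit clause (e).
So every satisfying assignment has b = False.

False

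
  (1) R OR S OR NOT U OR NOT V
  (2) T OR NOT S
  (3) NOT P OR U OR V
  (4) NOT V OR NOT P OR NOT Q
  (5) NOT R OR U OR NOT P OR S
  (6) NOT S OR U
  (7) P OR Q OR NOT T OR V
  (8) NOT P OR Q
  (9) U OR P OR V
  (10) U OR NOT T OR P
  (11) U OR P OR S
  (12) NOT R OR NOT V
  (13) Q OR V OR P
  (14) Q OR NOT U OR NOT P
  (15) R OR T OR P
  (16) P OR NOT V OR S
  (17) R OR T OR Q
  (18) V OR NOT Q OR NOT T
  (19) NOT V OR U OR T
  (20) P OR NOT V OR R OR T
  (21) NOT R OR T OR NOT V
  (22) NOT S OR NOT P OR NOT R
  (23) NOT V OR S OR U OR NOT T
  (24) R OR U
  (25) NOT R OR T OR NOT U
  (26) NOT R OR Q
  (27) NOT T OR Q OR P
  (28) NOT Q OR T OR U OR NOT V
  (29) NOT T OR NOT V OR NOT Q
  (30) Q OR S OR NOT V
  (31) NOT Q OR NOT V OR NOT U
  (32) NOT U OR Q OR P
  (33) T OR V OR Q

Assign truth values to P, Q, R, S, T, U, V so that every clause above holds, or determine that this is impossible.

P=true, Q=true, R=false, S=false, T=false, U=true, V=false

Case T = false:
Unit clause (NOT S) forces S = false.
Case P = true:
Unit clause (Q) forces Q = true.
Unit clause (NOT V) forces V = false.
Unit clause (U) forces U = true.
Unit clause (NOT R) forces R = false.
This assignment satisfies each clause.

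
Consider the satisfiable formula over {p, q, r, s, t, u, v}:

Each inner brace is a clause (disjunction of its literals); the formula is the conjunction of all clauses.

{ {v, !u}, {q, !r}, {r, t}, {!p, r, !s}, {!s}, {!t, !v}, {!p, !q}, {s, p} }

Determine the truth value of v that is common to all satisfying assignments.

Suppose v = true.
From the singleton clause (!s), s = false.
From the singleton clause (!t), t = false.
From the singleton clause (r), r = true.
From the singleton clause (q), q = true.
From the singleton clause (!p), p = false.
That conflicts with the unit clause (p).
So every satisfying assignment has v = False.

False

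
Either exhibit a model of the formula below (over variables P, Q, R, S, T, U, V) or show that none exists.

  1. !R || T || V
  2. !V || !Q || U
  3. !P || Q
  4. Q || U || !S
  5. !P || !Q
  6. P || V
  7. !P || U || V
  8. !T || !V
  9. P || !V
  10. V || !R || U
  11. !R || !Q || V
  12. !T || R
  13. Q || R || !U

Branch on P: set P = false.
Unit clause (V) forces V = true.
But (!V) is also a unit clause — contradiction.
So P must be the other value — set P = true.
Unit clause (Q) forces Q = true.
But (!Q) is also a unit clause — contradiction.
Both values of P lead to a conflict.

UNSATISFIABLE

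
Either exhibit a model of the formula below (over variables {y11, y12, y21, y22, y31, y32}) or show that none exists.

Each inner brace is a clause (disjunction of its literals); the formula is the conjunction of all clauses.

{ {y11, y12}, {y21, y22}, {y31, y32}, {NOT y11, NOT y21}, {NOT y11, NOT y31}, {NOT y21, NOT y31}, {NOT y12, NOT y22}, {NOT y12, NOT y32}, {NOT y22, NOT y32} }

UNSATISFIABLE

Case y11 = true:
From the singleton clause (NOT y21), y21 = false.
From the singleton clause (y22), y22 = true.
From the singleton clause (NOT y31), y31 = false.
From the singleton clause (y32), y32 = true.
Now (NOT y32) is unsatisfied and unit — conflict.
So y11 must be the other value — set y11 = false.
From the singleton clause (y12), y12 = true.
From the singleton clause (NOT y22), y22 = false.
From the singleton clause (y21), y21 = true.
From the singleton clause (NOT y31), y31 = false.
From the singleton clause (y32), y32 = true.
Now (NOT y32) is unsatisfied and unit — conflict.
Both values of y11 lead to a conflict.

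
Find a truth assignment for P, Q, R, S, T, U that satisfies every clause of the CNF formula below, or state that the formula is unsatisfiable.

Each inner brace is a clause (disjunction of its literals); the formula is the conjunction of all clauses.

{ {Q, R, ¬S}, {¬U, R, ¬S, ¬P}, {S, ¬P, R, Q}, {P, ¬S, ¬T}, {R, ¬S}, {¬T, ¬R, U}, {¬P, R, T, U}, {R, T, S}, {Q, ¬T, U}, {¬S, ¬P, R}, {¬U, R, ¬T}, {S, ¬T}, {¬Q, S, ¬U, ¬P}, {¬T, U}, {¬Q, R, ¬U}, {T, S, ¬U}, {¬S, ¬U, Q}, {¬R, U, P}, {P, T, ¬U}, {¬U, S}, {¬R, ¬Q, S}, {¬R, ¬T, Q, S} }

Case R = True:
Case T = False:
Case S = False:
Unit clause (¬U) forces U = False.
Unit clause (P) forces P = True.
Unit clause (¬Q) forces Q = False.
This assignment satisfies each clause.

P: True, Q: False, R: True, S: False, T: False, U: False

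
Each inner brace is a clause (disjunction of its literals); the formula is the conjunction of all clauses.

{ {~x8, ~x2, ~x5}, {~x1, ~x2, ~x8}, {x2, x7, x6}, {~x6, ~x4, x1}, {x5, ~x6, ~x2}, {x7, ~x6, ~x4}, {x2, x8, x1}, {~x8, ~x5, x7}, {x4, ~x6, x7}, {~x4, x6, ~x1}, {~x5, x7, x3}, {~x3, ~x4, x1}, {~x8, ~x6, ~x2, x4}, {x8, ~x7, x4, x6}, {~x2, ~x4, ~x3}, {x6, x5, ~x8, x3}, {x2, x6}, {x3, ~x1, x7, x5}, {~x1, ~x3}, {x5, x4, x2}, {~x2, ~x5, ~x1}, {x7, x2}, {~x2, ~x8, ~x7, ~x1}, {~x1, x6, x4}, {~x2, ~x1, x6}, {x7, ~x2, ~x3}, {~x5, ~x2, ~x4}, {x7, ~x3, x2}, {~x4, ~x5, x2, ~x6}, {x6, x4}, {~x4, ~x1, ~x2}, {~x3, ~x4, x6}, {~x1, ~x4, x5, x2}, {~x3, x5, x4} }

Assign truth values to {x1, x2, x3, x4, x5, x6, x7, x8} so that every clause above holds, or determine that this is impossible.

x1=0,  x2=1,  x3=0,  x4=1,  x5=0,  x6=0,  x7=0,  x8=0

Branch on x2: set x2 = 1.
Branch on x8: set x8 = 0.
Branch on x5: set x5 = 0.
(~x6) alone gives x6 = 0.
(~x1) alone gives x1 = 0.
(x4) alone gives x4 = 1.
(~x3) alone gives x3 = 0.
No clause remains; x7 is free.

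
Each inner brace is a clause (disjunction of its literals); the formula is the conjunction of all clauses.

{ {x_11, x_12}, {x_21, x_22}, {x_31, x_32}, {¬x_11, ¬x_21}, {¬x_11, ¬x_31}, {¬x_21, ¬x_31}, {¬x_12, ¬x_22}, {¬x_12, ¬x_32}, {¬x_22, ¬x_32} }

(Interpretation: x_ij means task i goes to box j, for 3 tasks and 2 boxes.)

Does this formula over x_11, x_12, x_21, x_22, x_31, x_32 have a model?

Unsatisfiable

Branch on x_11: set x_11 = True.
From the singleton clause (¬x_21), x_21 = False.
From the singleton clause (x_22), x_22 = True.
From the singleton clause (¬x_31), x_31 = False.
From the singleton clause (x_32), x_32 = True.
Now (¬x_32) is unsatisfied and unit — conflict.
Undo x_11 and try x_11 = False.
From the singleton clause (x_12), x_12 = True.
From the singleton clause (¬x_22), x_22 = False.
From the singleton clause (x_21), x_21 = True.
From the singleton clause (¬x_31), x_31 = False.
From the singleton clause (x_32), x_32 = True.
Now (¬x_32) is unsatisfied and unit — conflict.
Both values of x_11 lead to a conflict.
No assignment satisfies every clause.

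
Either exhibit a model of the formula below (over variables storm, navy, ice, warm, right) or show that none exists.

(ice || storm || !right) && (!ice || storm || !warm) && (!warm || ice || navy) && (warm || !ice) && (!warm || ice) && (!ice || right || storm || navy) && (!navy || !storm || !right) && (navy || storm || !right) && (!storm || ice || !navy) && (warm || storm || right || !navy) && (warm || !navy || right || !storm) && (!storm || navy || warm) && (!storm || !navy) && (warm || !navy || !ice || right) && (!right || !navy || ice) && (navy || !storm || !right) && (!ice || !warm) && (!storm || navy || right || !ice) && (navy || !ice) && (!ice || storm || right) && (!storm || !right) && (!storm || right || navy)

storm ↦ false; navy ↦ false; ice ↦ false; warm ↦ false; right ↦ false

Suppose warm = false.
Unit clause (!ice) forces ice = false.
Suppose storm = false.
Unit clause (!right) forces right = false.
Unit clause (!navy) forces navy = false.
This assignment satisfies each clause.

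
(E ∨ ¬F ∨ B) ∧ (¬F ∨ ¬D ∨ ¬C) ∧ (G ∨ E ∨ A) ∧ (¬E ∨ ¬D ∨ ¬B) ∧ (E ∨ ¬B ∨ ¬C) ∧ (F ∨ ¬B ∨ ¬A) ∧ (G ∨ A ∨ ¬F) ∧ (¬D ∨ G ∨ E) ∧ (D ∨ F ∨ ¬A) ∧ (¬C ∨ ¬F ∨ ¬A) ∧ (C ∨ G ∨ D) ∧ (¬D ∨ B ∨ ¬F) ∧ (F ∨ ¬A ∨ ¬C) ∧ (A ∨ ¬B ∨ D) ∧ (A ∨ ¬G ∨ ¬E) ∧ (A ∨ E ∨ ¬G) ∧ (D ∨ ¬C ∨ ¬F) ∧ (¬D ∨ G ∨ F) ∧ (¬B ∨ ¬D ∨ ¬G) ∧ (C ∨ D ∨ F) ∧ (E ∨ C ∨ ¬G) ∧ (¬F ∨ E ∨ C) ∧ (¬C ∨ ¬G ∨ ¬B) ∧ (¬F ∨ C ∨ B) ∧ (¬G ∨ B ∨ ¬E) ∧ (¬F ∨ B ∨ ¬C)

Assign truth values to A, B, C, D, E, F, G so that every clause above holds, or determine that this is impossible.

Branch on E: set E = True.
Branch on D: set D = False.
Branch on F: set F = True.
The clause (¬C) is unit, so C = False.
The clause (G) is unit, so G = True.
The clause (A) is unit, so A = True.
The clause (B) is unit, so B = True.
Every clause now holds.

A: True, B: True, C: False, D: False, E: True, F: True, G: True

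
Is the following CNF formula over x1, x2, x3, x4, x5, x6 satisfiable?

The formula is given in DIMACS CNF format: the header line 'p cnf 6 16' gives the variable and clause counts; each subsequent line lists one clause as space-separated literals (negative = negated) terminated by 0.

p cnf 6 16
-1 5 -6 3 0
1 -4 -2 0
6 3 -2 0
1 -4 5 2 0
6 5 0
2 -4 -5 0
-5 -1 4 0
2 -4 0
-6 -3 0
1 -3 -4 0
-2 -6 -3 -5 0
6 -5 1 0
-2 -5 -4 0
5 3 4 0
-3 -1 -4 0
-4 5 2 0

Yes, satisfiable

Suppose x6 = True.
From the singleton clause (¬x3), x3 = False.
Suppose x1 = False.
Suppose x4 = False.
From the singleton clause (x5), x5 = True.
No clause remains; x2 is free.
A satisfying assignment: x1=False,  x2=True,  x3=False,  x4=False,  x5=True,  x6=True.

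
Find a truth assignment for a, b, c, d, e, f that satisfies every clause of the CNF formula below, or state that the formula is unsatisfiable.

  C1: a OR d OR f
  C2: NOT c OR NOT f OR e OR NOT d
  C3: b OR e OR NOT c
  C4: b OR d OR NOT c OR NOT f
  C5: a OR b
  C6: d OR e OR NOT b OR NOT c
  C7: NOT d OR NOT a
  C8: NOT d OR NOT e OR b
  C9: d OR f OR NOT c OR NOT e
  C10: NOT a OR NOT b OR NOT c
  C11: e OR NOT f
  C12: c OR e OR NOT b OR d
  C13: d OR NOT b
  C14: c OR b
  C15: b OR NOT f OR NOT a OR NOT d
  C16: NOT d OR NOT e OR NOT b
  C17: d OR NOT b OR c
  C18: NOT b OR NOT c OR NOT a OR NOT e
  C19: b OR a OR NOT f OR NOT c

Case a = false:
(b) alone gives b = true.
(d) alone gives d = true.
(NOT e) alone gives e = false.
(NOT f) alone gives f = false.
No clause remains; c is free.

a=false,  b=true,  c=false,  d=true,  e=false,  f=false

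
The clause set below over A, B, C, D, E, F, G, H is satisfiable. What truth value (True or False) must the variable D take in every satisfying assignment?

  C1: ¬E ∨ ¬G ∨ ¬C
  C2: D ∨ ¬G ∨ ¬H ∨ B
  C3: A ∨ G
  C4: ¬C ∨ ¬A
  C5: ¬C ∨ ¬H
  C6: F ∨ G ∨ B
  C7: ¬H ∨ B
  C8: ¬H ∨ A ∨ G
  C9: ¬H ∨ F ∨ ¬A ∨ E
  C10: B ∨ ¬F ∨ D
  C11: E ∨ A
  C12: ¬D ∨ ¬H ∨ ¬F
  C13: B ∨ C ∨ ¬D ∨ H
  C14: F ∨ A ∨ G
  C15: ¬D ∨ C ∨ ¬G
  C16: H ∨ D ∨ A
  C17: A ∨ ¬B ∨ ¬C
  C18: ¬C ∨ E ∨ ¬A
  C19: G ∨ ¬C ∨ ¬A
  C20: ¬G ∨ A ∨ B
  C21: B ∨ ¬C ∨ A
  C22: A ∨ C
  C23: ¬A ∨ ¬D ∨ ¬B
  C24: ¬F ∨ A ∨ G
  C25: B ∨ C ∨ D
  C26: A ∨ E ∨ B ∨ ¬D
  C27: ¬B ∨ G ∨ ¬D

Suppose D = True.
Case A = True:
Unit clause (¬C) forces C = False.
Unit clause (¬G) forces G = False.
Unit clause (¬B) forces B = False.
Unit clause (F) forces F = True.
Unit clause (¬H) forces H = False.
Now (H) is unsatisfied and unit — conflict.
Undo A and try A = False.
Unit clause (G) forces G = True.
Unit clause (E) forces E = True.
Unit clause (¬C) forces C = False.
Now (C) is unsatisfied and unit — conflict.
Neither A = True nor A = False works.
So every satisfying assignment has D = False.

False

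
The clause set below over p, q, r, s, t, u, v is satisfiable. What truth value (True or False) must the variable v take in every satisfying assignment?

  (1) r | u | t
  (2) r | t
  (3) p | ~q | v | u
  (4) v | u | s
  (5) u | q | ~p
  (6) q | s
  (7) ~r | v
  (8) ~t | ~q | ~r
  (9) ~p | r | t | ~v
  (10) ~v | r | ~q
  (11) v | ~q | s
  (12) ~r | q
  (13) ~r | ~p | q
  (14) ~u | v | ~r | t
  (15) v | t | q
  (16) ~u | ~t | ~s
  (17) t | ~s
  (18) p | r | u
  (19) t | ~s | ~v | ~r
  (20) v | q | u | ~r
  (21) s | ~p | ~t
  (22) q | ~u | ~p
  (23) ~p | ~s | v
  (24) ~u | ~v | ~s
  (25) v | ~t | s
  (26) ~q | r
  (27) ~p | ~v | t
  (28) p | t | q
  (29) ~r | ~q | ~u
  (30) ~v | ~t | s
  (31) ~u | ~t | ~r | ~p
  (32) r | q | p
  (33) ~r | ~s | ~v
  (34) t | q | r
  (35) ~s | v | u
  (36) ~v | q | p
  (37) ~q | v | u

Suppose v = 0.
The clause (~r) is unit, so r = 0.
The clause (t) is unit, so t = 1.
The clause (s) is unit, so s = 1.
The clause (~u) is unit, so u = 0.
But (u) is also a unit clause — contradiction.
So every satisfying assignment has v = True.

True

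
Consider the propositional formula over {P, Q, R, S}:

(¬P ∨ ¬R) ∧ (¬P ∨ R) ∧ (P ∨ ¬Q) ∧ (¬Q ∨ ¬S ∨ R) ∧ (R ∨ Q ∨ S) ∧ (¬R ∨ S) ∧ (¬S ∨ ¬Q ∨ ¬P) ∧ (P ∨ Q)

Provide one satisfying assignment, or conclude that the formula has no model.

Try P = False.
Unit clause (¬Q) forces Q = False.
Now (Q) is unsatisfied and unit — conflict.
Backtrack on P: now try P = True.
Unit clause (¬R) forces R = False.
Now (R) is unsatisfied and unit — conflict.
Either choice for P ends in contradiction.

UNSATISFIABLE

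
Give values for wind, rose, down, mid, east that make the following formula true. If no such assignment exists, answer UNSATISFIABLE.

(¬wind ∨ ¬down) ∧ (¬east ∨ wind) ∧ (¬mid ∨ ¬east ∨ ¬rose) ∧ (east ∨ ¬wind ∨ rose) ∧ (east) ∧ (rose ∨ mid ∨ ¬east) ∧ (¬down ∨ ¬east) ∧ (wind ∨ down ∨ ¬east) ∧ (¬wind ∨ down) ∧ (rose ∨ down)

UNSATISFIABLE

(east) alone gives east = True.
(wind) alone gives wind = True.
(¬down) alone gives down = False.
But (down) is also a unit clause — contradiction.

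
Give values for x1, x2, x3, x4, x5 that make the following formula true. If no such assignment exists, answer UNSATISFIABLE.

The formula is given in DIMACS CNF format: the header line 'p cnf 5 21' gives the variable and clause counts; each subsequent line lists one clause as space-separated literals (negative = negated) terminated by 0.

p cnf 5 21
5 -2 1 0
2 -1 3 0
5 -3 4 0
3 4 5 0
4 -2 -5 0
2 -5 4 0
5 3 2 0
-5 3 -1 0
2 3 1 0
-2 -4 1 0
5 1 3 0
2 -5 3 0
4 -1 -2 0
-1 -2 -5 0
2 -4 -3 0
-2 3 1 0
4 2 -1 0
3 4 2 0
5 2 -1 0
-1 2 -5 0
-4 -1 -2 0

Try x5 = True.
Try x4 = True.
Try x3 = True.
(x2) alone gives x2 = True.
(x1) alone gives x1 = True.
That conflicts with the unit clause (¬x1).
Undo x3 and try x3 = False.
(¬x1) alone gives x1 = False.
(x2) alone gives x2 = True.
That conflicts with the unit clause (¬x2).
Neither x3 = True nor x3 = False works.
Undo x4 and try x4 = False.
(¬x2) alone gives x2 = False.
That conflicts with the unit clause (x2).
Neither x4 = True nor x4 = False works.
Undo x5 and try x5 = False.
Try x2 = False.
(x3) alone gives x3 = True.
(x4) alone gives x4 = True.
That conflicts with the unit clause (¬x4).
Undo x2 and try x2 = True.
(x1) alone gives x1 = True.
(x4) alone gives x4 = True.
That conflicts with the unit clause (¬x4).
Neither x2 = True nor x2 = False works.
Neither x5 = True nor x5 = False works.

UNSATISFIABLE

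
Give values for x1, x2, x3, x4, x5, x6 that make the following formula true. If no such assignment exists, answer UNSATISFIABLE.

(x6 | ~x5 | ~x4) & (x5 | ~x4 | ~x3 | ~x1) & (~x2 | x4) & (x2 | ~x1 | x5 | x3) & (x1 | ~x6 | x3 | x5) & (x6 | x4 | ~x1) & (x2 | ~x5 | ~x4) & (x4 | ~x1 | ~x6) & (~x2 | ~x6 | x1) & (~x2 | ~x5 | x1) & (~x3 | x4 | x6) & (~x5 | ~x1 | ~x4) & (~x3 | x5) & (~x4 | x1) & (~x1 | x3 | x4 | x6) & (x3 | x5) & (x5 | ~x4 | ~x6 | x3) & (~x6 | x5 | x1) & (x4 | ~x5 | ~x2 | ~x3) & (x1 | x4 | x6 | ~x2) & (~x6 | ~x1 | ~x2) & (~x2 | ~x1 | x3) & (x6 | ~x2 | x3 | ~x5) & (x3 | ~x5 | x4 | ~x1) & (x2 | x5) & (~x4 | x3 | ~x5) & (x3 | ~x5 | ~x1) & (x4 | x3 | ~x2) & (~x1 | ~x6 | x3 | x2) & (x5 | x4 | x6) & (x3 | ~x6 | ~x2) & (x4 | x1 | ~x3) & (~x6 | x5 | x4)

Try x2 = 0.
(x5) alone gives x5 = 1.
(~x4) alone gives x4 = 0.
Try x6 = 0.
(~x1) alone gives x1 = 0.
(~x3) alone gives x3 = 0.
This assignment satisfies each clause.

x1=0,  x2=0,  x3=0,  x4=0,  x5=1,  x6=0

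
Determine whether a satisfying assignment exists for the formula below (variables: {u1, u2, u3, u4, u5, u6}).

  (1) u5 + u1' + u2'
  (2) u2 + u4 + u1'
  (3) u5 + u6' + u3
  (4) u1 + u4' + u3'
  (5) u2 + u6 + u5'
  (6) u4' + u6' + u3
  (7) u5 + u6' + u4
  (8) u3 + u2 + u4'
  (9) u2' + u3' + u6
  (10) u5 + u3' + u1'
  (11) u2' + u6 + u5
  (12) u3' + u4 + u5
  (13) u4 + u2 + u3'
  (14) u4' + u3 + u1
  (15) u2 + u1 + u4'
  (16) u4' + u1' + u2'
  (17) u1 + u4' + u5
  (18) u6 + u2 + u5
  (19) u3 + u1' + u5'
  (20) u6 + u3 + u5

Satisfiable

Branch on u5: set u5 = 1.
Branch on u2: set u2 = 1.
Branch on u3: set u3 = 1.
Unit clause (u6) forces u6 = 1.
Branch on u1: set u1 = 1.
Unit clause (u4') forces u4 = 0.
This assignment satisfies each clause.
A satisfying assignment: u1 ↦ 1,  u2 ↦ 1,  u3 ↦ 1,  u4 ↦ 0,  u5 ↦ 1,  u6 ↦ 1.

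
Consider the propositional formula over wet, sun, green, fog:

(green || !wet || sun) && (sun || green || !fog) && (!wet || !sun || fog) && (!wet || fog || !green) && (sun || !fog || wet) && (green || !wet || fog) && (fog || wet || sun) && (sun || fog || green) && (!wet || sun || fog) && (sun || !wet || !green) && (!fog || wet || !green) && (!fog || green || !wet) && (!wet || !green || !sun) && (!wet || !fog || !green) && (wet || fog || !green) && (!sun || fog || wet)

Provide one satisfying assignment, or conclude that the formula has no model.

wet ↦ false,  sun ↦ true,  green ↦ false,  fog ↦ true

Case green = false:
Case wet = false:
Case sun = true:
(fog) alone gives fog = true.
All clauses are satisfied.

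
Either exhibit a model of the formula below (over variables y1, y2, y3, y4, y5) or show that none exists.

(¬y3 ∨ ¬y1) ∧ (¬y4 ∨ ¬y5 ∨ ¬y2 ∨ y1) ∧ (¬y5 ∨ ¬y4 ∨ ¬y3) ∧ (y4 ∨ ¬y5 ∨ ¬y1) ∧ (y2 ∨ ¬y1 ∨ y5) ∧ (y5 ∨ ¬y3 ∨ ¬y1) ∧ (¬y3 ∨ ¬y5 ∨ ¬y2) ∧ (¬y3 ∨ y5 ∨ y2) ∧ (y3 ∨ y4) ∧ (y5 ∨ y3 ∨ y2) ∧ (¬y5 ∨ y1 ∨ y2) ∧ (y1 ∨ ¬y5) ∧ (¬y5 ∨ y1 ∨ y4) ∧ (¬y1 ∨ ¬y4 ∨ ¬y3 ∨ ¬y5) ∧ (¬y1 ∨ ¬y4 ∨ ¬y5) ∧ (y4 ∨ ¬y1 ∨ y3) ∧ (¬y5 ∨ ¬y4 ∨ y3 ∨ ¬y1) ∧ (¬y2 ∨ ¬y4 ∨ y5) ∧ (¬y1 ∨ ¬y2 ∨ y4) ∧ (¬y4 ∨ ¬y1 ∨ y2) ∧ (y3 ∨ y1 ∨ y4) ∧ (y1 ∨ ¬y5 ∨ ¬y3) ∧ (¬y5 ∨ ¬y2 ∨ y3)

Case y3 = True:
The clause (¬y1) is unit, so y1 = False.
The clause (¬y5) is unit, so y5 = False.
The clause (y2) is unit, so y2 = True.
The clause (¬y4) is unit, so y4 = False.
This assignment satisfies each clause.

y1=False; y2=True; y3=True; y4=False; y5=False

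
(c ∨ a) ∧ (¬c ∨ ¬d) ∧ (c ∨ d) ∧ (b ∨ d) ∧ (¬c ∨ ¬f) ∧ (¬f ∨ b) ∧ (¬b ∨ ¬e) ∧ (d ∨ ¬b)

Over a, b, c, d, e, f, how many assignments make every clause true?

4

There are 2^6 = 64 truth assignments over (a, b, c, d, e, f).
Split on e. With e = True, the clauses containing e are satisfied and ¬e drops from the rest; 1 of the 2^5 = 32 assignments to the other variables satisfy what remains.
With e = False, by the same count on the reduced clause set, 3 assignments work.
Total: 1 + 3 = 4.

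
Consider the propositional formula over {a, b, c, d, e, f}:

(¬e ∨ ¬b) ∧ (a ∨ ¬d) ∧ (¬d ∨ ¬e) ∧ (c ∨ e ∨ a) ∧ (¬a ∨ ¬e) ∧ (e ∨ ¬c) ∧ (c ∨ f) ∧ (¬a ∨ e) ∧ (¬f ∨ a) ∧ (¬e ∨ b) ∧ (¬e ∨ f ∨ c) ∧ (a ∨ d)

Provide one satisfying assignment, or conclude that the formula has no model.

Case e = False:
Unit clause (¬c) forces c = False.
Unit clause (a) forces a = True.
Now (¬a) is unsatisfied and unit — conflict.
Backtrack on e: now try e = True.
Unit clause (¬b) forces b = False.
Now (b) is unsatisfied and unit — conflict.
Both values of e lead to a conflict.

UNSATISFIABLE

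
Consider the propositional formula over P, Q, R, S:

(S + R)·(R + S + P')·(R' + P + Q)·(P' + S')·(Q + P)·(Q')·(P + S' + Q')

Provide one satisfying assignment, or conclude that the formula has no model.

P ↦ 1, Q ↦ 0, R ↦ 1, S ↦ 0

Unit clause (Q') forces Q = 0.
Unit clause (P) forces P = 1.
Unit clause (S') forces S = 0.
Unit clause (R) forces R = 1.
All clauses are satisfied.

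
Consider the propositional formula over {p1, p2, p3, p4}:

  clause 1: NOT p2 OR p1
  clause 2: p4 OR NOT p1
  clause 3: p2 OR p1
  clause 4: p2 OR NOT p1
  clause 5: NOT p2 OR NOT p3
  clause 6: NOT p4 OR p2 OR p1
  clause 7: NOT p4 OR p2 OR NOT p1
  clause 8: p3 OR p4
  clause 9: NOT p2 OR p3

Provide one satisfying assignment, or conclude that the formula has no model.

Branch on p2: set p2 = false.
(p1) alone gives p1 = true.
But (NOT p1) is also a unit clause — contradiction.
Undo p2 and try p2 = true.
(p1) alone gives p1 = true.
(p4) alone gives p4 = true.
(NOT p3) alone gives p3 = false.
But (p3) is also a unit clause — contradiction.
Both values of p2 lead to a conflict.

UNSATISFIABLE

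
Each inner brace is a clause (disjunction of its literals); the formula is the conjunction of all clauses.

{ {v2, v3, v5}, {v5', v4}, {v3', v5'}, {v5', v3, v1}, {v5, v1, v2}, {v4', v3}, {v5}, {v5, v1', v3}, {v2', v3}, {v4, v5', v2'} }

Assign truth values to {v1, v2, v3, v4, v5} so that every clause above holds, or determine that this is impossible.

The clause (v5) is unit, so v5 = 1.
The clause (v4) is unit, so v4 = 1.
The clause (v3') is unit, so v3 = 0.
But (v3) is also a unit clause — contradiction.

UNSATISFIABLE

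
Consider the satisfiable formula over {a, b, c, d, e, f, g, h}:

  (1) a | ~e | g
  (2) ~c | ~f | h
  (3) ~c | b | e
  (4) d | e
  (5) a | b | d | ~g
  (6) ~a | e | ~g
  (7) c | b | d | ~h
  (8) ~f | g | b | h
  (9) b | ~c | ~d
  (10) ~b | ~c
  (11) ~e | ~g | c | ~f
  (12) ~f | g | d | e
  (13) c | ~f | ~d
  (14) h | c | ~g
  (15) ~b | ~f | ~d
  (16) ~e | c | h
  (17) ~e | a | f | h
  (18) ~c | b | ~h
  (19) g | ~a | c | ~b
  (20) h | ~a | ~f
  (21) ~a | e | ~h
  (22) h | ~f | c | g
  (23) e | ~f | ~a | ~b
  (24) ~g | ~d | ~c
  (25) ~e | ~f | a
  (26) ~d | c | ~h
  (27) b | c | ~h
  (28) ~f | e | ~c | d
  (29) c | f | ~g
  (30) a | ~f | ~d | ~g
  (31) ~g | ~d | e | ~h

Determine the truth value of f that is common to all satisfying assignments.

Suppose f = 1.
Case c = 0:
(~d) alone gives d = 0.
(e) alone gives e = 1.
(~g) alone gives g = 0.
(a) alone gives a = 1.
(h) alone gives h = 1.
(b) alone gives b = 1.
That conflicts with the unit clause (~b).
Backtrack on c: now try c = 1.
(h) alone gives h = 1.
(~b) alone gives b = 0.
That conflicts with the unit clause (b).
Neither c = 1 nor c = 0 works.
So every satisfying assignment has f = False.

False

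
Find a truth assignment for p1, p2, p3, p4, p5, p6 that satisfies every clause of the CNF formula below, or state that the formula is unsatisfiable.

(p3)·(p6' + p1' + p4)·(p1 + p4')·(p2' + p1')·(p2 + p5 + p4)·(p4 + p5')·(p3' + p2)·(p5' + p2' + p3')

p1 ↦ 0,  p2 ↦ 1,  p3 ↦ 1,  p4 ↦ 0,  p5 ↦ 0,  p6 ↦ 1

From the singleton clause (p3), p3 = 1.
From the singleton clause (p2), p2 = 1.
From the singleton clause (p1'), p1 = 0.
From the singleton clause (p4'), p4 = 0.
From the singleton clause (p5'), p5 = 0.
No clause remains; p6 is free.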